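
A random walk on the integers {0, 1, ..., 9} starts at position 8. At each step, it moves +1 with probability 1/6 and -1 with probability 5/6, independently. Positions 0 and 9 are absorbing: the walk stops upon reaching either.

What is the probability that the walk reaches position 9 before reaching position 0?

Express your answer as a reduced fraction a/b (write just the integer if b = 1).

Answer: 97656/488281

Derivation:
Biased walk: p = 1/6, q = 5/6, r = q/p = 5
Gambler's ruin: P(hit 9 before 0 | start at 8) = (1 - r^a)/(1 - r^N)
r^8 = 390625; r^9 = 1953125
P = (1 - 390625) / (1 - 1953125) = -390624 / -1953124 = 97656/488281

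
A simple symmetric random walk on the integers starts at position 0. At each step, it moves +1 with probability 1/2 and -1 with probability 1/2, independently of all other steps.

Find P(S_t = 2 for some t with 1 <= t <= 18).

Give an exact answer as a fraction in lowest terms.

Answer: 84883/131072

Derivation:
Count via complement. Let g(t,s) = #length-t paths at position s with S_1..S_t all ≠ 2.
g(t,s) = g(t-1,s-1) + g(t-1,s+1) for s ≠ 2; g(t,2) = 0.
t=0: g(0,0)=1
t=1: g(1,-1)=1 g(1,1)=1
t=2: g(2,-2)=1 g(2,0)=2
t=3: g(3,-3)=1 g(3,-1)=3 g(3,1)=2
t=4: g(4,-4)=1 g(4,-2)=4 g(4,0)=5
t=5: g(5,-5)=1 g(5,-3)=5 g(5,-1)=9 g(5,1)=5
t=6: g(6,-6)=1 g(6,-4)=6 g(6,-2)=14 g(6,0)=14
t=7: g(7,-7)=1 g(7,-5)=7 g(7,-3)=20 g(7,-1)=28 g(7,1)=14
t=8: g(8,-8)=1 g(8,-6)=8 g(8,-4)=27 g(8,-2)=48 g(8,0)=42
t=9: g(9,-9)=1 g(9,-7)=9 g(9,-5)=35 g(9,-3)=75 g(9,-1)=90 g(9,1)=42
t=10: g(10,-10)=1 g(10,-8)=10 g(10,-6)=44 g(10,-4)=110 g(10,-2)=165 g(10,0)=132
t=11: g(11,-11)=1 g(11,-9)=11 g(11,-7)=54 g(11,-5)=154 g(11,-3)=275 g(11,-1)=297 g(11,1)=132
t=12: g(12,-12)=1 g(12,-10)=12 g(12,-8)=65 g(12,-6)=208 g(12,-4)=429 g(12,-2)=572 g(12,0)=429
t=13: g(13,-13)=1 g(13,-11)=13 g(13,-9)=77 g(13,-7)=273 g(13,-5)=637 g(13,-3)=1001 g(13,-1)=1001 g(13,1)=429
t=14: g(14,-14)=1 g(14,-12)=14 g(14,-10)=90 g(14,-8)=350 g(14,-6)=910 g(14,-4)=1638 g(14,-2)=2002 g(14,0)=1430
t=15: g(15,-15)=1 g(15,-13)=15 g(15,-11)=104 g(15,-9)=440 g(15,-7)=1260 g(15,-5)=2548 g(15,-3)=3640 g(15,-1)=3432 g(15,1)=1430
t=16: g(16,-16)=1 g(16,-14)=16 g(16,-12)=119 g(16,-10)=544 g(16,-8)=1700 g(16,-6)=3808 g(16,-4)=6188 g(16,-2)=7072 g(16,0)=4862
t=17: g(17,-17)=1 g(17,-15)=17 g(17,-13)=135 g(17,-11)=663 g(17,-9)=2244 g(17,-7)=5508 g(17,-5)=9996 g(17,-3)=13260 g(17,-1)=11934 g(17,1)=4862
t=18: g(18,-18)=1 g(18,-16)=18 g(18,-14)=152 g(18,-12)=798 g(18,-10)=2907 g(18,-8)=7752 g(18,-6)=15504 g(18,-4)=23256 g(18,-2)=25194 g(18,0)=16796
Paths never hitting 2: Σ_s g(18,s) = 92378
Paths hitting 2: 2^18 - 92378 = 169766
P = 169766/262144 = 84883/131072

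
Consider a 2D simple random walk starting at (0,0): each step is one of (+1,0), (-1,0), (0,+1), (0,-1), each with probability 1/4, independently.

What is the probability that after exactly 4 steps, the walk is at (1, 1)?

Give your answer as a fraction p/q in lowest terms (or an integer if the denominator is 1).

Let h be the number of horizontal steps (so 4-h are vertical). To end at (1,1) need (h+1)/2 right-steps and ((4-h)+1)/2 up-steps.
Sum over h with 1 ≤ h ≤ 3, h ≡ 1 (mod 2), 4-h ≡ 1 (mod 2):
h=1: C(4,1)·C(1,1)·C(3,2) = 4·1·3 = 12
h=3: C(4,3)·C(3,2)·C(1,1) = 4·3·1 = 12
Total favorable: 24
Total paths: 4^4 = 256
P = 24/256 = 3/32

Answer: 3/32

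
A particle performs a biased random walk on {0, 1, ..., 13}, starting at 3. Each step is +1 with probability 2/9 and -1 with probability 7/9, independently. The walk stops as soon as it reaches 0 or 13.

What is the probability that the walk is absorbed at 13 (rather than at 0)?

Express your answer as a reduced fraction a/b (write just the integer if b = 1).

Biased walk: p = 2/9, q = 7/9, r = q/p = 7/2
Gambler's ruin: P(hit 13 before 0 | start at 3) = (1 - r^a)/(1 - r^N)
r^3 = 343/8; r^13 = 96889010407/8192
P = (1 - 343/8) / (1 - 96889010407/8192) = -335/8 / -96889002215/8192 = 68608/19377800443

Answer: 68608/19377800443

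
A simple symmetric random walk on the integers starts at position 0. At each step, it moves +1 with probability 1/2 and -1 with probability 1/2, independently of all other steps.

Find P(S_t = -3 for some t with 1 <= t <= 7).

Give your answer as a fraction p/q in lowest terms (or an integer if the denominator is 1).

Answer: 37/128

Derivation:
Count via complement. Let g(t,s) = #length-t paths at position s with S_1..S_t all ≠ -3.
g(t,s) = g(t-1,s-1) + g(t-1,s+1) for s ≠ -3; g(t,-3) = 0.
t=0: g(0,0)=1
t=1: g(1,-1)=1 g(1,1)=1
t=2: g(2,-2)=1 g(2,0)=2 g(2,2)=1
t=3: g(3,-1)=3 g(3,1)=3 g(3,3)=1
t=4: g(4,-2)=3 g(4,0)=6 g(4,2)=4 g(4,4)=1
t=5: g(5,-1)=9 g(5,1)=10 g(5,3)=5 g(5,5)=1
t=6: g(6,-2)=9 g(6,0)=19 g(6,2)=15 g(6,4)=6 g(6,6)=1
t=7: g(7,-1)=28 g(7,1)=34 g(7,3)=21 g(7,5)=7 g(7,7)=1
Paths never hitting -3: Σ_s g(7,s) = 91
Paths hitting -3: 2^7 - 91 = 37
P = 37/128 = 37/128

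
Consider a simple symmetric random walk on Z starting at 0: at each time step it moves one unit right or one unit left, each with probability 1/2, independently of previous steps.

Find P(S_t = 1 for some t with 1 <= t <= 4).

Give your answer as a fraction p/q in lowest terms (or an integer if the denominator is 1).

Count via complement. Let g(t,s) = #length-t paths at position s with S_1..S_t all ≠ 1.
g(t,s) = g(t-1,s-1) + g(t-1,s+1) for s ≠ 1; g(t,1) = 0.
t=0: g(0,0)=1
t=1: g(1,-1)=1
t=2: g(2,-2)=1 g(2,0)=1
t=3: g(3,-3)=1 g(3,-1)=2
t=4: g(4,-4)=1 g(4,-2)=3 g(4,0)=2
Paths never hitting 1: Σ_s g(4,s) = 6
Paths hitting 1: 2^4 - 6 = 10
P = 10/16 = 5/8

Answer: 5/8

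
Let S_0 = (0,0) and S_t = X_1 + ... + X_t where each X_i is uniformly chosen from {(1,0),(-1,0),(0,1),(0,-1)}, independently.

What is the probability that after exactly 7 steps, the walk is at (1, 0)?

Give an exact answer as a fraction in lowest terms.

Answer: 1225/16384

Derivation:
Let h be the number of horizontal steps (so 7-h are vertical). To end at (1,0) need (h+1)/2 right-steps and ((7-h)+0)/2 up-steps.
Sum over h with 1 ≤ h ≤ 7, h ≡ 1 (mod 2), 7-h ≡ 0 (mod 2):
h=1: C(7,1)·C(1,1)·C(6,3) = 7·1·20 = 140
h=3: C(7,3)·C(3,2)·C(4,2) = 35·3·6 = 630
h=5: C(7,5)·C(5,3)·C(2,1) = 21·10·2 = 420
h=7: C(7,7)·C(7,4)·C(0,0) = 1·35·1 = 35
Total favorable: 1225
Total paths: 4^7 = 16384
P = 1225/16384 = 1225/16384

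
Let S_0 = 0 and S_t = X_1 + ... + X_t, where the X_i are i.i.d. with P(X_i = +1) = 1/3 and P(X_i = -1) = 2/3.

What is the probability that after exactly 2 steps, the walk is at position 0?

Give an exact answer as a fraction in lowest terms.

To be at 0 after 2 steps: need exactly 1 step of +1 and 1 of -1.
Number of such sequences: C(2,1) = 2
Each has probability (1/3)^1 · (2/3)^1 = 2/9
P = 2 · 2/9 = 4/9

Answer: 4/9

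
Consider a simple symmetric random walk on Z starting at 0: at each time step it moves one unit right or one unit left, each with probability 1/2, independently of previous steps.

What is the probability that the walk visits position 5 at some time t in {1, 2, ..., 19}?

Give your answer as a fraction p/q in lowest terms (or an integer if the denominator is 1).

Count via complement. Let g(t,s) = #length-t paths at position s with S_1..S_t all ≠ 5.
g(t,s) = g(t-1,s-1) + g(t-1,s+1) for s ≠ 5; g(t,5) = 0.
t=0: g(0,0)=1
t=1: g(1,-1)=1 g(1,1)=1
t=2: g(2,-2)=1 g(2,0)=2 g(2,2)=1
t=3: g(3,-3)=1 g(3,-1)=3 g(3,1)=3 g(3,3)=1
t=4: g(4,-4)=1 g(4,-2)=4 g(4,0)=6 g(4,2)=4 g(4,4)=1
t=5: g(5,-5)=1 g(5,-3)=5 g(5,-1)=10 g(5,1)=10 g(5,3)=5
t=6: g(6,-6)=1 g(6,-4)=6 g(6,-2)=15 g(6,0)=20 g(6,2)=15 g(6,4)=5
t=7: g(7,-7)=1 g(7,-5)=7 g(7,-3)=21 g(7,-1)=35 g(7,1)=35 g(7,3)=20
t=8: g(8,-8)=1 g(8,-6)=8 g(8,-4)=28 g(8,-2)=56 g(8,0)=70 g(8,2)=55 g(8,4)=20
t=9: g(9,-9)=1 g(9,-7)=9 g(9,-5)=36 g(9,-3)=84 g(9,-1)=126 g(9,1)=125 g(9,3)=75
t=10: g(10,-10)=1 g(10,-8)=10 g(10,-6)=45 g(10,-4)=120 g(10,-2)=210 g(10,0)=251 g(10,2)=200 g(10,4)=75
t=11: g(11,-11)=1 g(11,-9)=11 g(11,-7)=55 g(11,-5)=165 g(11,-3)=330 g(11,-1)=461 g(11,1)=451 g(11,3)=275
t=12: g(12,-12)=1 g(12,-10)=12 g(12,-8)=66 g(12,-6)=220 g(12,-4)=495 g(12,-2)=791 g(12,0)=912 g(12,2)=726 g(12,4)=275
t=13: g(13,-13)=1 g(13,-11)=13 g(13,-9)=78 g(13,-7)=286 g(13,-5)=715 g(13,-3)=1286 g(13,-1)=1703 g(13,1)=1638 g(13,3)=1001
t=14: g(14,-14)=1 g(14,-12)=14 g(14,-10)=91 g(14,-8)=364 g(14,-6)=1001 g(14,-4)=2001 g(14,-2)=2989 g(14,0)=3341 g(14,2)=2639 g(14,4)=1001
t=15: g(15,-15)=1 g(15,-13)=15 g(15,-11)=105 g(15,-9)=455 g(15,-7)=1365 g(15,-5)=3002 g(15,-3)=4990 g(15,-1)=6330 g(15,1)=5980 g(15,3)=3640
t=16: g(16,-16)=1 g(16,-14)=16 g(16,-12)=120 g(16,-10)=560 g(16,-8)=1820 g(16,-6)=4367 g(16,-4)=7992 g(16,-2)=11320 g(16,0)=12310 g(16,2)=9620 g(16,4)=3640
t=17: g(17,-17)=1 g(17,-15)=17 g(17,-13)=136 g(17,-11)=680 g(17,-9)=2380 g(17,-7)=6187 g(17,-5)=12359 g(17,-3)=19312 g(17,-1)=23630 g(17,1)=21930 g(17,3)=13260
t=18: g(18,-18)=1 g(18,-16)=18 g(18,-14)=153 g(18,-12)=816 g(18,-10)=3060 g(18,-8)=8567 g(18,-6)=18546 g(18,-4)=31671 g(18,-2)=42942 g(18,0)=45560 g(18,2)=35190 g(18,4)=13260
t=19: g(19,-19)=1 g(19,-17)=19 g(19,-15)=171 g(19,-13)=969 g(19,-11)=3876 g(19,-9)=11627 g(19,-7)=27113 g(19,-5)=50217 g(19,-3)=74613 g(19,-1)=88502 g(19,1)=80750 g(19,3)=48450
Paths never hitting 5: Σ_s g(19,s) = 386308
Paths hitting 5: 2^19 - 386308 = 137980
P = 137980/524288 = 34495/131072

Answer: 34495/131072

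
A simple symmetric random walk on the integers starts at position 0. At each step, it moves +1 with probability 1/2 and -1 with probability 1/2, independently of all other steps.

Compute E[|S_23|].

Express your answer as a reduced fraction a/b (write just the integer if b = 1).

Answer: 2028117/524288

Derivation:
S_23 takes values m ≡ 1 (mod 2) with |m| ≤ 23; P(S_23=m) = C(23,(23+m)/2)/2^23.
Total paths: 2^23 = 8388608
Distribution: P(S=-23)=1/8388608, P(S=-21)=23/8388608, P(S=-19)=253/8388608, P(S=-17)=1771/8388608, P(S=-15)=8855/8388608, P(S=-13)=33649/8388608, P(S=-11)=100947/8388608, P(S=-9)=245157/8388608, P(S=-7)=490314/8388608, P(S=-5)=817190/8388608, P(S=-3)=1144066/8388608, P(S=-1)=1352078/8388608, P(S=1)=1352078/8388608, P(S=3)=1144066/8388608, P(S=5)=817190/8388608, P(S=7)=490314/8388608, P(S=9)=245157/8388608, P(S=11)=100947/8388608, P(S=13)=33649/8388608, P(S=15)=8855/8388608, P(S=17)=1771/8388608, P(S=19)=253/8388608, P(S=21)=23/8388608, P(S=23)=1/8388608
E[|S_23|] = Σ_m |m|·P(S_23=m) = 32449872/8388608 = 2028117/524288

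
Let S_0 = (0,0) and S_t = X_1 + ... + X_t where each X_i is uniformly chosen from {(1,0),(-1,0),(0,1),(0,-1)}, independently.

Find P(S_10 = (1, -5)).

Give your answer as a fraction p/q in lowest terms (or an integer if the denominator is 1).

Let h be the number of horizontal steps (so 10-h are vertical). To end at (1,-5) need (h+1)/2 right-steps and ((10-h)-5)/2 up-steps.
Sum over h with 1 ≤ h ≤ 5, h ≡ 1 (mod 2), 10-h ≡ 1 (mod 2):
h=1: C(10,1)·C(1,1)·C(9,2) = 10·1·36 = 360
h=3: C(10,3)·C(3,2)·C(7,1) = 120·3·7 = 2520
h=5: C(10,5)·C(5,3)·C(5,0) = 252·10·1 = 2520
Total favorable: 5400
Total paths: 4^10 = 1048576
P = 5400/1048576 = 675/131072

Answer: 675/131072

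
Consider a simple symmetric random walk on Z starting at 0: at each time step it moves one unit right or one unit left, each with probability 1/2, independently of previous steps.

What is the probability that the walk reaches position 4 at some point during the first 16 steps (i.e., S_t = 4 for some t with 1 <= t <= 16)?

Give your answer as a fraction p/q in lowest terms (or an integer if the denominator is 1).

Answer: 10889/32768

Derivation:
Count via complement. Let g(t,s) = #length-t paths at position s with S_1..S_t all ≠ 4.
g(t,s) = g(t-1,s-1) + g(t-1,s+1) for s ≠ 4; g(t,4) = 0.
t=0: g(0,0)=1
t=1: g(1,-1)=1 g(1,1)=1
t=2: g(2,-2)=1 g(2,0)=2 g(2,2)=1
t=3: g(3,-3)=1 g(3,-1)=3 g(3,1)=3 g(3,3)=1
t=4: g(4,-4)=1 g(4,-2)=4 g(4,0)=6 g(4,2)=4
t=5: g(5,-5)=1 g(5,-3)=5 g(5,-1)=10 g(5,1)=10 g(5,3)=4
t=6: g(6,-6)=1 g(6,-4)=6 g(6,-2)=15 g(6,0)=20 g(6,2)=14
t=7: g(7,-7)=1 g(7,-5)=7 g(7,-3)=21 g(7,-1)=35 g(7,1)=34 g(7,3)=14
t=8: g(8,-8)=1 g(8,-6)=8 g(8,-4)=28 g(8,-2)=56 g(8,0)=69 g(8,2)=48
t=9: g(9,-9)=1 g(9,-7)=9 g(9,-5)=36 g(9,-3)=84 g(9,-1)=125 g(9,1)=117 g(9,3)=48
t=10: g(10,-10)=1 g(10,-8)=10 g(10,-6)=45 g(10,-4)=120 g(10,-2)=209 g(10,0)=242 g(10,2)=165
t=11: g(11,-11)=1 g(11,-9)=11 g(11,-7)=55 g(11,-5)=165 g(11,-3)=329 g(11,-1)=451 g(11,1)=407 g(11,3)=165
t=12: g(12,-12)=1 g(12,-10)=12 g(12,-8)=66 g(12,-6)=220 g(12,-4)=494 g(12,-2)=780 g(12,0)=858 g(12,2)=572
t=13: g(13,-13)=1 g(13,-11)=13 g(13,-9)=78 g(13,-7)=286 g(13,-5)=714 g(13,-3)=1274 g(13,-1)=1638 g(13,1)=1430 g(13,3)=572
t=14: g(14,-14)=1 g(14,-12)=14 g(14,-10)=91 g(14,-8)=364 g(14,-6)=1000 g(14,-4)=1988 g(14,-2)=2912 g(14,0)=3068 g(14,2)=2002
t=15: g(15,-15)=1 g(15,-13)=15 g(15,-11)=105 g(15,-9)=455 g(15,-7)=1364 g(15,-5)=2988 g(15,-3)=4900 g(15,-1)=5980 g(15,1)=5070 g(15,3)=2002
t=16: g(16,-16)=1 g(16,-14)=16 g(16,-12)=120 g(16,-10)=560 g(16,-8)=1819 g(16,-6)=4352 g(16,-4)=7888 g(16,-2)=10880 g(16,0)=11050 g(16,2)=7072
Paths never hitting 4: Σ_s g(16,s) = 43758
Paths hitting 4: 2^16 - 43758 = 21778
P = 21778/65536 = 10889/32768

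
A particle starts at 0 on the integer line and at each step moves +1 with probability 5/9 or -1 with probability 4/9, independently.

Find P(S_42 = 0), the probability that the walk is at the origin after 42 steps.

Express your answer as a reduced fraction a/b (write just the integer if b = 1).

Answer: 376269525965864960000000000000000000000/3990838394187339929534246675572349035227

Derivation:
To be at 0 after 42 steps: need exactly 21 steps of +1 and 21 of -1.
Number of such sequences: C(42,21) = 538257874440
Each has probability (5/9)^21 · (4/9)^21 = 2097152000000000000000000000/11972515182562019788602740026717047105681
P = 538257874440 · 2097152000000000000000000000/11972515182562019788602740026717047105681 = 376269525965864960000000000000000000000/3990838394187339929534246675572349035227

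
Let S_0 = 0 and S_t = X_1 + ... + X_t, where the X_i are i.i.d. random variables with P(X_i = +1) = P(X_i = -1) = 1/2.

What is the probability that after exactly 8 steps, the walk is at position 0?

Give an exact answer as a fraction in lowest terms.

To return to 0 after 8 steps: need exactly 4 steps of +1 and 4 of -1.
Favorable paths: C(8,4) = 70
Total paths: 2^8 = 256
P = 70/256 = 35/128

Answer: 35/128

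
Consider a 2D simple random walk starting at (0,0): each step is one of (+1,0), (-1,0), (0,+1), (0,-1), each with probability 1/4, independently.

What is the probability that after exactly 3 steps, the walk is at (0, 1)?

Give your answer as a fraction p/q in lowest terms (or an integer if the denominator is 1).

Answer: 9/64

Derivation:
Let h be the number of horizontal steps (so 3-h are vertical). To end at (0,1) need (h+0)/2 right-steps and ((3-h)+1)/2 up-steps.
Sum over h with 0 ≤ h ≤ 2, h ≡ 0 (mod 2), 3-h ≡ 1 (mod 2):
h=0: C(3,0)·C(0,0)·C(3,2) = 1·1·3 = 3
h=2: C(3,2)·C(2,1)·C(1,1) = 3·2·1 = 6
Total favorable: 9
Total paths: 4^3 = 64
P = 9/64 = 9/64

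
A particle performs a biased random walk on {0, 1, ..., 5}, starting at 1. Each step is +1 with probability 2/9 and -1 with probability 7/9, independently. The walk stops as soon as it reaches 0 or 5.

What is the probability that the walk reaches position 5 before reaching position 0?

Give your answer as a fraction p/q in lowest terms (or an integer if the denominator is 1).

Answer: 16/3355

Derivation:
Biased walk: p = 2/9, q = 7/9, r = q/p = 7/2
Gambler's ruin: P(hit 5 before 0 | start at 1) = (1 - r^a)/(1 - r^N)
r^1 = 7/2; r^5 = 16807/32
P = (1 - 7/2) / (1 - 16807/32) = -5/2 / -16775/32 = 16/3355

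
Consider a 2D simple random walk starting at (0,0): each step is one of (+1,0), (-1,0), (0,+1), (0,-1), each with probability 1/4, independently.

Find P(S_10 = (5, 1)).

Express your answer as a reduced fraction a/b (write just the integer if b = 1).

Let h be the number of horizontal steps (so 10-h are vertical). To end at (5,1) need (h+5)/2 right-steps and ((10-h)+1)/2 up-steps.
Sum over h with 5 ≤ h ≤ 9, h ≡ 1 (mod 2), 10-h ≡ 1 (mod 2):
h=5: C(10,5)·C(5,5)·C(5,3) = 252·1·10 = 2520
h=7: C(10,7)·C(7,6)·C(3,2) = 120·7·3 = 2520
h=9: C(10,9)·C(9,7)·C(1,1) = 10·36·1 = 360
Total favorable: 5400
Total paths: 4^10 = 1048576
P = 5400/1048576 = 675/131072

Answer: 675/131072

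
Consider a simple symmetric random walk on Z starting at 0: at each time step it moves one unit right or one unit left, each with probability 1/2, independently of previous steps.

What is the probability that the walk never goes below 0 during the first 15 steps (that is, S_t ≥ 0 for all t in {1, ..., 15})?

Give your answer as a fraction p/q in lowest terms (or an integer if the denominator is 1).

Answer: 6435/32768

Derivation:
Let f(t,s) = #length-t paths at position s with S_1..S_t all ≥ 0.
f(t,s) = f(t-1,s-1) + f(t-1,s+1) for s ≥ 0; f(t,s) = 0 for s < 0.
t=0: f(0,0)=1
t=1: f(1,1)=1
t=2: f(2,0)=1 f(2,2)=1
t=3: f(3,1)=2 f(3,3)=1
t=4: f(4,0)=2 f(4,2)=3 f(4,4)=1
t=5: f(5,1)=5 f(5,3)=4 f(5,5)=1
t=6: f(6,0)=5 f(6,2)=9 f(6,4)=5 f(6,6)=1
t=7: f(7,1)=14 f(7,3)=14 f(7,5)=6 f(7,7)=1
t=8: f(8,0)=14 f(8,2)=28 f(8,4)=20 f(8,6)=7 f(8,8)=1
t=9: f(9,1)=42 f(9,3)=48 f(9,5)=27 f(9,7)=8 f(9,9)=1
t=10: f(10,0)=42 f(10,2)=90 f(10,4)=75 f(10,6)=35 f(10,8)=9 f(10,10)=1
t=11: f(11,1)=132 f(11,3)=165 f(11,5)=110 f(11,7)=44 f(11,9)=10 f(11,11)=1
t=12: f(12,0)=132 f(12,2)=297 f(12,4)=275 f(12,6)=154 f(12,8)=54 f(12,10)=11 f(12,12)=1
t=13: f(13,1)=429 f(13,3)=572 f(13,5)=429 f(13,7)=208 f(13,9)=65 f(13,11)=12 f(13,13)=1
t=14: f(14,0)=429 f(14,2)=1001 f(14,4)=1001 f(14,6)=637 f(14,8)=273 f(14,10)=77 f(14,12)=13 f(14,14)=1
t=15: f(15,1)=1430 f(15,3)=2002 f(15,5)=1638 f(15,7)=910 f(15,9)=350 f(15,11)=90 f(15,13)=14 f(15,15)=1
Σ_s f(15,s) = 6435
P = 6435/32768 = 6435/32768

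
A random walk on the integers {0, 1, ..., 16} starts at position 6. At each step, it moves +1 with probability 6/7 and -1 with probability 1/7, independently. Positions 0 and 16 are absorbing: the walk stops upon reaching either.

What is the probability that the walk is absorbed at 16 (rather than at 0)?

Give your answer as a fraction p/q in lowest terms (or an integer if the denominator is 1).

Biased walk: p = 6/7, q = 1/7, r = q/p = 1/6
Gambler's ruin: P(hit 16 before 0 | start at 6) = (1 - r^a)/(1 - r^N)
r^6 = 1/46656; r^16 = 1/2821109907456
P = (1 - 1/46656) / (1 - 1/2821109907456) = 46655/46656 / 2821109907455/2821109907456 = 80601412608/80603140213

Answer: 80601412608/80603140213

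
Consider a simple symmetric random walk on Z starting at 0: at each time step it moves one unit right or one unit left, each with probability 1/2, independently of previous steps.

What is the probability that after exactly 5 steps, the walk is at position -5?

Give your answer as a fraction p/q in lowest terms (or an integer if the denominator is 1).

Answer: 1/32

Derivation:
To reach position -5 after 5 steps: need 0 steps of +1 and 5 of -1.
Favorable paths: C(5,0) = 1
Total paths: 2^5 = 32
P = 1/32 = 1/32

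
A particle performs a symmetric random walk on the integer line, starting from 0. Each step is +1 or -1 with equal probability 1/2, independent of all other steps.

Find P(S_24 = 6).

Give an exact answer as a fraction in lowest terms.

Answer: 81719/1048576

Derivation:
To reach position 6 after 24 steps: need 15 steps of +1 and 9 of -1.
Favorable paths: C(24,15) = 1307504
Total paths: 2^24 = 16777216
P = 1307504/16777216 = 81719/1048576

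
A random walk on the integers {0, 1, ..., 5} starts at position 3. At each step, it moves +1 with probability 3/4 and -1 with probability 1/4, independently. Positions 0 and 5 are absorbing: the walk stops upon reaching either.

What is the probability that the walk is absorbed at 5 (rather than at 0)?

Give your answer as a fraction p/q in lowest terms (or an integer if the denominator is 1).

Biased walk: p = 3/4, q = 1/4, r = q/p = 1/3
Gambler's ruin: P(hit 5 before 0 | start at 3) = (1 - r^a)/(1 - r^N)
r^3 = 1/27; r^5 = 1/243
P = (1 - 1/27) / (1 - 1/243) = 26/27 / 242/243 = 117/121

Answer: 117/121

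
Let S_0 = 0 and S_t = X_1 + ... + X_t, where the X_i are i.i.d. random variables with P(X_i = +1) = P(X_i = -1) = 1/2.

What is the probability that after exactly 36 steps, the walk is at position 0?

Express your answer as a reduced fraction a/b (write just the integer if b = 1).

To return to 0 after 36 steps: need exactly 18 steps of +1 and 18 of -1.
Favorable paths: C(36,18) = 9075135300
Total paths: 2^36 = 68719476736
P = 9075135300/68719476736 = 2268783825/17179869184

Answer: 2268783825/17179869184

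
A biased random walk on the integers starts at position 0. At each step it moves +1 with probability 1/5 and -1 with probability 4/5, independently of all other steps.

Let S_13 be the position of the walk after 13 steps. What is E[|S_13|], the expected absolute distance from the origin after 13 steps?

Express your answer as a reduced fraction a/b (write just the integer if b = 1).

S_13 takes values m ≡ 1 (mod 2) with |m| ≤ 13; P(S_13=m) = C(13,(13+m)/2) · (1/5)^((13+m)/2) · (4/5)^((13-m)/2).
Distribution: P(S=-13)=67108864/1220703125, P(S=-11)=218103808/1220703125, P(S=-9)=327155712/1220703125, P(S=-7)=299892736/1220703125, P(S=-5)=37486592/244140625, P(S=-3)=84344832/1220703125, P(S=-1)=28114944/1220703125, P(S=1)=7028736/1220703125, P(S=3)=1317888/1220703125, P(S=5)=36608/244140625, P(S=7)=18304/1220703125, P(S=9)=1248/1220703125, P(S=11)=52/1220703125, P(S=13)=1/1220703125
E[|S_13|] = Σ_m |m|·P(S_13=m) = 1909111893/244140625

Answer: 1909111893/244140625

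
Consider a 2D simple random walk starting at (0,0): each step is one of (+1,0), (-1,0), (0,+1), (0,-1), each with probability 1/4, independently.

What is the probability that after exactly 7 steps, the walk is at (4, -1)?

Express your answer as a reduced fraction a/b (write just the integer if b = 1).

Let h be the number of horizontal steps (so 7-h are vertical). To end at (4,-1) need (h+4)/2 right-steps and ((7-h)-1)/2 up-steps.
Sum over h with 4 ≤ h ≤ 6, h ≡ 0 (mod 2), 7-h ≡ 1 (mod 2):
h=4: C(7,4)·C(4,4)·C(3,1) = 35·1·3 = 105
h=6: C(7,6)·C(6,5)·C(1,0) = 7·6·1 = 42
Total favorable: 147
Total paths: 4^7 = 16384
P = 147/16384 = 147/16384

Answer: 147/16384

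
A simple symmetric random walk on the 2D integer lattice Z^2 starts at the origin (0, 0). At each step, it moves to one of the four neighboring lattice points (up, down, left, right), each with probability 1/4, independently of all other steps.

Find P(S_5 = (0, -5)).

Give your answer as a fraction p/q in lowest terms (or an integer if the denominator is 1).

Let h be the number of horizontal steps (so 5-h are vertical). To end at (0,-5) need (h+0)/2 right-steps and ((5-h)-5)/2 up-steps.
Sum over h with 0 ≤ h ≤ 0, h ≡ 0 (mod 2), 5-h ≡ 1 (mod 2):
h=0: C(5,0)·C(0,0)·C(5,0) = 1·1·1 = 1
Total favorable: 1
Total paths: 4^5 = 1024
P = 1/1024 = 1/1024

Answer: 1/1024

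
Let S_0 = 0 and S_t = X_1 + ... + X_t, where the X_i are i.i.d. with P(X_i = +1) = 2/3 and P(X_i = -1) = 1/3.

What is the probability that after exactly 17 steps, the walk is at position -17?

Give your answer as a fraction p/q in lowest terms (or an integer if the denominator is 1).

To reach position -17 after 17 steps: need 0 steps of +1 and 17 steps of -1.
Number of such sequences: C(17,0) = 1
Each has probability (2/3)^0 · (1/3)^17 = 1/129140163
P = 1 · 1/129140163 = 1/129140163

Answer: 1/129140163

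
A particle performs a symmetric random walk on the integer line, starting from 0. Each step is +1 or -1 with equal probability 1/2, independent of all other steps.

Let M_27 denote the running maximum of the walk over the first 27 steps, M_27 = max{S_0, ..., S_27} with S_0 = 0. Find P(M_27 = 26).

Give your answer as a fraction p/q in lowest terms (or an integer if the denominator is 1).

Answer: 1/134217728

Derivation:
Let M_27 = max(S_0,...,S_27). Use the reflection principle: for j ≥ 1, #{paths with M_27 ≥ j} = #{S_27 ≥ j} + #{S_27 ≥ j+1}.
By reflection, #{M_27 ≥ 26} = #{S_27 ≥ 26} + #{S_27 ≥ 27} = 1 + 1 = 2.
#{M_27 ≥ 27} = #{S_27 ≥ 27} + #{S_27 ≥ 28} = 1 + 0 = 1.
#{M_27 = 26} = 2 - 1 = 1.
P(M_27 = 26) = 1/134217728 = 1/134217728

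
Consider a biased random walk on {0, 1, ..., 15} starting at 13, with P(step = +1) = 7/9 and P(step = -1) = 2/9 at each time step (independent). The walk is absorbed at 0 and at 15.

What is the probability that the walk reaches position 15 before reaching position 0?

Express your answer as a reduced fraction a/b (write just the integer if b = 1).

Answer: 949512221707/949512295435

Derivation:
Biased walk: p = 7/9, q = 2/9, r = q/p = 2/7
Gambler's ruin: P(hit 15 before 0 | start at 13) = (1 - r^a)/(1 - r^N)
r^13 = 8192/96889010407; r^15 = 32768/4747561509943
P = (1 - 8192/96889010407) / (1 - 32768/4747561509943) = 96889002215/96889010407 / 4747561477175/4747561509943 = 949512221707/949512295435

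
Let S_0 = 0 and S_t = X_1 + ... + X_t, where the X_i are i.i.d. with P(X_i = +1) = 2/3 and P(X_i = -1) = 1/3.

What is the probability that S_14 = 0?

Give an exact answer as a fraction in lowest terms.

To be at 0 after 14 steps: need exactly 7 steps of +1 and 7 of -1.
Number of such sequences: C(14,7) = 3432
Each has probability (2/3)^7 · (1/3)^7 = 128/4782969
P = 3432 · 128/4782969 = 146432/1594323

Answer: 146432/1594323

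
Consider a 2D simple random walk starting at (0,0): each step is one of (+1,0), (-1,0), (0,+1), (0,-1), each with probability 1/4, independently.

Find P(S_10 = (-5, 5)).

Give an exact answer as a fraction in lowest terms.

Answer: 63/262144

Derivation:
Let h be the number of horizontal steps (so 10-h are vertical). To end at (-5,5) need (h-5)/2 right-steps and ((10-h)+5)/2 up-steps.
Sum over h with 5 ≤ h ≤ 5, h ≡ 1 (mod 2), 10-h ≡ 1 (mod 2):
h=5: C(10,5)·C(5,0)·C(5,5) = 252·1·1 = 252
Total favorable: 252
Total paths: 4^10 = 1048576
P = 252/1048576 = 63/262144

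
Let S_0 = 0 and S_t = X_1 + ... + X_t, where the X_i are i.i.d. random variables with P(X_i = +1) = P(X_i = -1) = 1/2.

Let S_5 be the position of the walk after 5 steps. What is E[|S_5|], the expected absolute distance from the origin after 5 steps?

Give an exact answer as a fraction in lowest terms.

S_5 takes values m ≡ 1 (mod 2) with |m| ≤ 5; P(S_5=m) = C(5,(5+m)/2)/2^5.
Total paths: 2^5 = 32
Distribution: P(S=-5)=1/32, P(S=-3)=5/32, P(S=-1)=10/32, P(S=1)=10/32, P(S=3)=5/32, P(S=5)=1/32
E[|S_5|] = Σ_m |m|·P(S_5=m) = 60/32 = 15/8

Answer: 15/8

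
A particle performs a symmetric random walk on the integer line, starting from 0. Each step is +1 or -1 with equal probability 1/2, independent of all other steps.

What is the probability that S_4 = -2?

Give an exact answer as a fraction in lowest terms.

Answer: 1/4

Derivation:
To reach position -2 after 4 steps: need 1 step of +1 and 3 of -1.
Favorable paths: C(4,1) = 4
Total paths: 2^4 = 16
P = 4/16 = 1/4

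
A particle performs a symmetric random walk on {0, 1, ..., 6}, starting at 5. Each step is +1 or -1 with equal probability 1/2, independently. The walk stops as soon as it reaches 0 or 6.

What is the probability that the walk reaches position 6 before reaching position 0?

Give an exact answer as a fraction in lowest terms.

Symmetric walk (p = 1/2): the harmonic-function argument gives P(hit 6 before 0 | start at 5) = a/N.
P = 5/6 = 5/6

Answer: 5/6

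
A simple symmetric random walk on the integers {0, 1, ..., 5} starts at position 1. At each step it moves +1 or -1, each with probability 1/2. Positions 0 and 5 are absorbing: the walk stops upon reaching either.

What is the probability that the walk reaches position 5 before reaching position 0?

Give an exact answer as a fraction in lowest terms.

Symmetric walk (p = 1/2): the harmonic-function argument gives P(hit 5 before 0 | start at 1) = a/N.
P = 1/5 = 1/5

Answer: 1/5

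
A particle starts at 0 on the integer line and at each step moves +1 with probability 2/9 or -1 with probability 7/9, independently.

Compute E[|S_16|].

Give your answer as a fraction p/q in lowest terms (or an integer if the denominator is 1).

S_16 takes values m ≡ 0 (mod 2) with |m| ≤ 16; P(S_16=m) = C(16,(16+m)/2) · (2/9)^((16+m)/2) · (7/9)^((16-m)/2).
Distribution: P(S=-16)=33232930569601/1853020188851841, P(S=-14)=151921968318176/1853020188851841, P(S=-12)=108515691655840/617673396283947, P(S=-10)=434062766623360/1853020188851841, P(S=-8)=403058283293120/1853020188851841, P(S=-6)=92127607609856/617673396283947, P(S=-4)=144771954815488/1853020188851841, P(S=-2)=59090593802240/1853020188851841, P(S=0)=2110378350080/205891132094649, P(S=2)=4823721943040/1853020188851841, P(S=4)=964744388608/1853020188851841, P(S=6)=50116591616/617673396283947, P(S=8)=17898782720/1853020188851841, P(S=10)=1573519360/1853020188851841, P(S=12)=32112640/617673396283947, P(S=14)=3670016/1853020188851841, P(S=16)=65536/1853020188851841
E[|S_16|] = Σ_m |m|·P(S_16=m) = 5500142625209840/617673396283947

Answer: 5500142625209840/617673396283947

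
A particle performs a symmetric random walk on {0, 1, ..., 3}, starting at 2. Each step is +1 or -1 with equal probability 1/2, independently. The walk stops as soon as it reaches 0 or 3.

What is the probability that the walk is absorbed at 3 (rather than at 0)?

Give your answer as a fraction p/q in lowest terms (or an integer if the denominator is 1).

Answer: 2/3

Derivation:
Symmetric walk (p = 1/2): the harmonic-function argument gives P(hit 3 before 0 | start at 2) = a/N.
P = 2/3 = 2/3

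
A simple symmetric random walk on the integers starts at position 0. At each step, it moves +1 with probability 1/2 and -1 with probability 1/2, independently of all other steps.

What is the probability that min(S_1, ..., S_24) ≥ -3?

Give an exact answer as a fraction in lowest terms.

Let f(t,s) = #length-t paths at position s with S_1..S_t all ≥ -3.
f(t,s) = f(t-1,s-1) + f(t-1,s+1) for s ≥ -3; f(t,s) = 0 for s < -3.
t=0: f(0,0)=1
t=1: f(1,-1)=1 f(1,1)=1
t=2: f(2,-2)=1 f(2,0)=2 f(2,2)=1
t=3: f(3,-3)=1 f(3,-1)=3 f(3,1)=3 f(3,3)=1
t=4: f(4,-2)=4 f(4,0)=6 f(4,2)=4 f(4,4)=1
t=5: f(5,-3)=4 f(5,-1)=10 f(5,1)=10 f(5,3)=5 f(5,5)=1
t=6: f(6,-2)=14 f(6,0)=20 f(6,2)=15 f(6,4)=6 f(6,6)=1
t=7: f(7,-3)=14 f(7,-1)=34 f(7,1)=35 f(7,3)=21 f(7,5)=7 f(7,7)=1
t=8: f(8,-2)=48 f(8,0)=69 f(8,2)=56 f(8,4)=28 f(8,6)=8 f(8,8)=1
t=9: f(9,-3)=48 f(9,-1)=117 f(9,1)=125 f(9,3)=84 f(9,5)=36 f(9,7)=9 f(9,9)=1
t=10: f(10,-2)=165 f(10,0)=242 f(10,2)=209 f(10,4)=120 f(10,6)=45 f(10,8)=10 f(10,10)=1
t=11: f(11,-3)=165 f(11,-1)=407 f(11,1)=451 f(11,3)=329 f(11,5)=165 f(11,7)=55 f(11,9)=11 f(11,11)=1
t=12: f(12,-2)=572 f(12,0)=858 f(12,2)=780 f(12,4)=494 f(12,6)=220 f(12,8)=66 f(12,10)=12 f(12,12)=1
t=13: f(13,-3)=572 f(13,-1)=1430 f(13,1)=1638 f(13,3)=1274 f(13,5)=714 f(13,7)=286 f(13,9)=78 f(13,11)=13 f(13,13)=1
t=14: f(14,-2)=2002 f(14,0)=3068 f(14,2)=2912 f(14,4)=1988 f(14,6)=1000 f(14,8)=364 f(14,10)=91 f(14,12)=14 f(14,14)=1
t=15: f(15,-3)=2002 f(15,-1)=5070 f(15,1)=5980 f(15,3)=4900 f(15,5)=2988 f(15,7)=1364 f(15,9)=455 f(15,11)=105 f(15,13)=15 f(15,15)=1
t=16: f(16,-2)=7072 f(16,0)=11050 f(16,2)=10880 f(16,4)=7888 f(16,6)=4352 f(16,8)=1819 f(16,10)=560 f(16,12)=120 f(16,14)=16 f(16,16)=1
t=17: f(17,-3)=7072 f(17,-1)=18122 f(17,1)=21930 f(17,3)=18768 f(17,5)=12240 f(17,7)=6171 f(17,9)=2379 f(17,11)=680 f(17,13)=136 f(17,15)=17 f(17,17)=1
t=18: f(18,-2)=25194 f(18,0)=40052 f(18,2)=40698 f(18,4)=31008 f(18,6)=18411 f(18,8)=8550 f(18,10)=3059 f(18,12)=816 f(18,14)=153 f(18,16)=18 f(18,18)=1
t=19: f(19,-3)=25194 f(19,-1)=65246 f(19,1)=80750 f(19,3)=71706 f(19,5)=49419 f(19,7)=26961 f(19,9)=11609 f(19,11)=3875 f(19,13)=969 f(19,15)=171 f(19,17)=19 f(19,19)=1
t=20: f(20,-2)=90440 f(20,0)=145996 f(20,2)=152456 f(20,4)=121125 f(20,6)=76380 f(20,8)=38570 f(20,10)=15484 f(20,12)=4844 f(20,14)=1140 f(20,16)=190 f(20,18)=20 f(20,20)=1
t=21: f(21,-3)=90440 f(21,-1)=236436 f(21,1)=298452 f(21,3)=273581 f(21,5)=197505 f(21,7)=114950 f(21,9)=54054 f(21,11)=20328 f(21,13)=5984 f(21,15)=1330 f(21,17)=210 f(21,19)=21 f(21,21)=1
t=22: f(22,-2)=326876 f(22,0)=534888 f(22,2)=572033 f(22,4)=471086 f(22,6)=312455 f(22,8)=169004 f(22,10)=74382 f(22,12)=26312 f(22,14)=7314 f(22,16)=1540 f(22,18)=231 f(22,20)=22 f(22,22)=1
t=23: f(23,-3)=326876 f(23,-1)=861764 f(23,1)=1106921 f(23,3)=1043119 f(23,5)=783541 f(23,7)=481459 f(23,9)=243386 f(23,11)=100694 f(23,13)=33626 f(23,15)=8854 f(23,17)=1771 f(23,19)=253 f(23,21)=23 f(23,23)=1
t=24: f(24,-2)=1188640 f(24,0)=1968685 f(24,2)=2150040 f(24,4)=1826660 f(24,6)=1265000 f(24,8)=724845 f(24,10)=344080 f(24,12)=134320 f(24,14)=42480 f(24,16)=10625 f(24,18)=2024 f(24,20)=276 f(24,22)=24 f(24,24)=1
Σ_s f(24,s) = 9657700
P = 9657700/16777216 = 2414425/4194304

Answer: 2414425/4194304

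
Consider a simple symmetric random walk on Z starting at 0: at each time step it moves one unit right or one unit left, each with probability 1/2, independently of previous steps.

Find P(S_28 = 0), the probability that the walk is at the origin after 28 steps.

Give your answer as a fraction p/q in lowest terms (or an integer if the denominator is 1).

To return to 0 after 28 steps: need exactly 14 steps of +1 and 14 of -1.
Favorable paths: C(28,14) = 40116600
Total paths: 2^28 = 268435456
P = 40116600/268435456 = 5014575/33554432

Answer: 5014575/33554432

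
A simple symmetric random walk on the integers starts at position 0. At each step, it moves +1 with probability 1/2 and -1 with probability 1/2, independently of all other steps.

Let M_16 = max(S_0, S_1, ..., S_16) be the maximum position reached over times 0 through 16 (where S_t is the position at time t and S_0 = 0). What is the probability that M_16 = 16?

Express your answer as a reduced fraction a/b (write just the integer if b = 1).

Answer: 1/65536

Derivation:
Let M_16 = max(S_0,...,S_16). Use the reflection principle: for j ≥ 1, #{paths with M_16 ≥ j} = #{S_16 ≥ j} + #{S_16 ≥ j+1}.
By reflection, #{M_16 ≥ 16} = #{S_16 ≥ 16} + #{S_16 ≥ 17} = 1 + 0 = 1.
#{M_16 ≥ 17} = #{S_16 ≥ 17} + #{S_16 ≥ 18} = 0 + 0 = 0.
#{M_16 = 16} = 1 - 0 = 1.
P(M_16 = 16) = 1/65536 = 1/65536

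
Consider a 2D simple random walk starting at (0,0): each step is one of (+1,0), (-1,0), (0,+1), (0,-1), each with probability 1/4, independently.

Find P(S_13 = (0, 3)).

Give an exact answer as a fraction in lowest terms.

Let h be the number of horizontal steps (so 13-h are vertical). To end at (0,3) need (h+0)/2 right-steps and ((13-h)+3)/2 up-steps.
Sum over h with 0 ≤ h ≤ 10, h ≡ 0 (mod 2), 13-h ≡ 1 (mod 2):
h=0: C(13,0)·C(0,0)·C(13,8) = 1·1·1287 = 1287
h=2: C(13,2)·C(2,1)·C(11,7) = 78·2·330 = 51480
h=4: C(13,4)·C(4,2)·C(9,6) = 715·6·84 = 360360
h=6: C(13,6)·C(6,3)·C(7,5) = 1716·20·21 = 720720
h=8: C(13,8)·C(8,4)·C(5,4) = 1287·70·5 = 450450
h=10: C(13,10)·C(10,5)·C(3,3) = 286·252·1 = 72072
Total favorable: 1656369
Total paths: 4^13 = 67108864
P = 1656369/67108864 = 1656369/67108864

Answer: 1656369/67108864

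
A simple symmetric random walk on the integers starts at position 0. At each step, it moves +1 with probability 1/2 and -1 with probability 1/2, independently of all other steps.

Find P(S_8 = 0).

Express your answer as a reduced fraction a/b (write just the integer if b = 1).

To reach position 0 after 8 steps: need 4 steps of +1 and 4 of -1.
Favorable paths: C(8,4) = 70
Total paths: 2^8 = 256
P = 70/256 = 35/128

Answer: 35/128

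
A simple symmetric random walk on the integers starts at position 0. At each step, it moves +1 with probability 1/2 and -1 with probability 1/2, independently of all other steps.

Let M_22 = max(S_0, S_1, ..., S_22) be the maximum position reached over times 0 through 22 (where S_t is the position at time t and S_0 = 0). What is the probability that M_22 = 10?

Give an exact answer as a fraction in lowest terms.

Let M_22 = max(S_0,...,S_22). Use the reflection principle: for j ≥ 1, #{paths with M_22 ≥ j} = #{S_22 ≥ j} + #{S_22 ≥ j+1}.
By reflection, #{M_22 ≥ 10} = #{S_22 ≥ 10} + #{S_22 ≥ 11} = 110056 + 35443 = 145499.
#{M_22 ≥ 11} = #{S_22 ≥ 11} + #{S_22 ≥ 12} = 35443 + 35443 = 70886.
#{M_22 = 10} = 145499 - 70886 = 74613.
P(M_22 = 10) = 74613/4194304 = 74613/4194304

Answer: 74613/4194304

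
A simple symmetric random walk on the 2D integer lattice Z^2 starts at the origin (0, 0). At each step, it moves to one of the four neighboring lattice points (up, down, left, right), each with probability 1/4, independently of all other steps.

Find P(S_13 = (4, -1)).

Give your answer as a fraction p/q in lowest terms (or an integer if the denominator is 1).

Answer: 920205/67108864

Derivation:
Let h be the number of horizontal steps (so 13-h are vertical). To end at (4,-1) need (h+4)/2 right-steps and ((13-h)-1)/2 up-steps.
Sum over h with 4 ≤ h ≤ 12, h ≡ 0 (mod 2), 13-h ≡ 1 (mod 2):
h=4: C(13,4)·C(4,4)·C(9,4) = 715·1·126 = 90090
h=6: C(13,6)·C(6,5)·C(7,3) = 1716·6·35 = 360360
h=8: C(13,8)·C(8,6)·C(5,2) = 1287·28·10 = 360360
h=10: C(13,10)·C(10,7)·C(3,1) = 286·120·3 = 102960
h=12: C(13,12)·C(12,8)·C(1,0) = 13·495·1 = 6435
Total favorable: 920205
Total paths: 4^13 = 67108864
P = 920205/67108864 = 920205/67108864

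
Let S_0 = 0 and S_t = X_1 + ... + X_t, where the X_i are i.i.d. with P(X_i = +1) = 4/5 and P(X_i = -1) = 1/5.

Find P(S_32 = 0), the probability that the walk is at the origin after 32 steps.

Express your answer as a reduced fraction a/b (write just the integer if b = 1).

To be at 0 after 32 steps: need exactly 16 steps of +1 and 16 of -1.
Number of such sequences: C(32,16) = 601080390
Each has probability (4/5)^16 · (1/5)^16 = 4294967296/23283064365386962890625
P = 601080390 · 4294967296/23283064365386962890625 = 516324123463385088/4656612873077392578125

Answer: 516324123463385088/4656612873077392578125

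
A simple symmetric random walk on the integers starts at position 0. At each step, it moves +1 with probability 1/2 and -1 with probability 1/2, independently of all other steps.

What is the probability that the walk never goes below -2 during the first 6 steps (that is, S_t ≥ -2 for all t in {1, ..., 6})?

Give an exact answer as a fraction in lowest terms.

Answer: 25/32

Derivation:
Let f(t,s) = #length-t paths at position s with S_1..S_t all ≥ -2.
f(t,s) = f(t-1,s-1) + f(t-1,s+1) for s ≥ -2; f(t,s) = 0 for s < -2.
t=0: f(0,0)=1
t=1: f(1,-1)=1 f(1,1)=1
t=2: f(2,-2)=1 f(2,0)=2 f(2,2)=1
t=3: f(3,-1)=3 f(3,1)=3 f(3,3)=1
t=4: f(4,-2)=3 f(4,0)=6 f(4,2)=4 f(4,4)=1
t=5: f(5,-1)=9 f(5,1)=10 f(5,3)=5 f(5,5)=1
t=6: f(6,-2)=9 f(6,0)=19 f(6,2)=15 f(6,4)=6 f(6,6)=1
Σ_s f(6,s) = 50
P = 50/64 = 25/32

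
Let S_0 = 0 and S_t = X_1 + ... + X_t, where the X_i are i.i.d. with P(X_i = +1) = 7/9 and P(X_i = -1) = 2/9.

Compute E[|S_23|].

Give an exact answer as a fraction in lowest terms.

S_23 takes values m ≡ 1 (mod 2) with |m| ≤ 23; P(S_23=m) = C(23,(23+m)/2) · (7/9)^((23+m)/2) · (2/9)^((23-m)/2).
Distribution: P(S=-23)=8388608/8862938119652501095929, P(S=-21)=675282944/8862938119652501095929, P(S=-19)=25998393344/8862938119652501095929, P(S=-17)=636960636928/8862938119652501095929, P(S=-15)=11146811146240/8862938119652501095929, P(S=-13)=148252588244992/8862938119652501095929, P(S=-11)=518884058857472/2954312706550833698643, P(S=-9)=4410514500288512/2954312706550833698643, P(S=-7)=30873601502019584/2954312706550833698643, P(S=-5)=540288026285342720/8862938119652501095929, P(S=-3)=2647411328798179328/8862938119652501095929, P(S=-1)=10950655950937923584/8862938119652501095929, P(S=1)=38327295828282732544/8862938119652501095929, P(S=3)=113507760722221938688/8862938119652501095929, P(S=5)=283769401805554846720/8862938119652501095929, P(S=7)=198638581263888392704/2954312706550833698643, P(S=9)=347617517211804687232/2954312706550833698643, P(S=11)=500978186569953813952/2954312706550833698643, P(S=13)=1753423652994838348832/8862938119652501095929, P(S=15)=1614995469863666900240/8862938119652501095929, P(S=17)=1130496828904566830168/8862938119652501095929, P(S=19)=565248414452283415084/8862938119652501095929, P(S=21)=179851768234817450254/8862938119652501095929, P(S=23)=27368747340080916343/8862938119652501095929
E[|S_23|] = Σ_m |m|·P(S_23=m) = 12588157303143530249579/984770902183611232881

Answer: 12588157303143530249579/984770902183611232881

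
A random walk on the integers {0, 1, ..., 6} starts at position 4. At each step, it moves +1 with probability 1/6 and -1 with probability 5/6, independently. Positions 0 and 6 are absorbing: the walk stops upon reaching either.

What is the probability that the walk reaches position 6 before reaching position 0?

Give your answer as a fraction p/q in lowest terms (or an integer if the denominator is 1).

Answer: 26/651

Derivation:
Biased walk: p = 1/6, q = 5/6, r = q/p = 5
Gambler's ruin: P(hit 6 before 0 | start at 4) = (1 - r^a)/(1 - r^N)
r^4 = 625; r^6 = 15625
P = (1 - 625) / (1 - 15625) = -624 / -15624 = 26/651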